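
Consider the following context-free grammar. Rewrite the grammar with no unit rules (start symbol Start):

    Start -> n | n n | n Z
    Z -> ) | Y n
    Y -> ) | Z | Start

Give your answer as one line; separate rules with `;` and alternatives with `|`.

Start -> n | n n | n Z; Z -> ) | Y n; Y -> ) | Y n | n | n n | n Z

Unit pairs: Y ⇒* {Start, Z}.
Replace each nonterminal's rules with the union of the non-unit rules of every nonterminal it unit-derives.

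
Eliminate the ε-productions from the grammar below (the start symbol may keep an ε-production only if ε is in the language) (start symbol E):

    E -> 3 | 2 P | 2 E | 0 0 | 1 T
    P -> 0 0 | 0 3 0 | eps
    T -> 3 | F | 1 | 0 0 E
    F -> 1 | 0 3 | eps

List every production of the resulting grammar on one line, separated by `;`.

Nullable set = {F, P, T}.
ε ∉ L(G), so no ε-production is kept.
Expand every rule over subsets of its nullable positions: E → 2 P gives 2 P | 2. E → 1 T gives 1 T | 1.

E -> 3 | 2 P | 2 | 2 E | 0 0 | 1 T | 1; P -> 0 0 | 0 3 0; T -> 3 | F | 1 | 0 0 E; F -> 1 | 0 3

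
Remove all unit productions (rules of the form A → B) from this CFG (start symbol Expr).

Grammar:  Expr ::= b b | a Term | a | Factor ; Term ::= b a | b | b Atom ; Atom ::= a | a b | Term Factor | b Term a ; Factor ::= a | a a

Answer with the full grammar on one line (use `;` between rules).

Unit pairs: Expr ⇒* {Factor}.
For each unit pair (A, B), copy every non-unit production of B to A, then drop all unit productions.

Expr ::= a | a a | b b | a Term; Term ::= b a | b | b Atom; Atom ::= a | a b | Term Factor | b Term a; Factor ::= a | a a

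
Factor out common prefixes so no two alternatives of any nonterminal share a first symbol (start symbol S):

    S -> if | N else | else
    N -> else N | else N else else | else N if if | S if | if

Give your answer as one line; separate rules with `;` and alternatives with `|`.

N has alternatives sharing prefix 'else N': factor to N → else N N' with N' → ε | else else | if if.

S -> if | N else | else; N -> S if | if | else N N'; N' -> ε | else else | if if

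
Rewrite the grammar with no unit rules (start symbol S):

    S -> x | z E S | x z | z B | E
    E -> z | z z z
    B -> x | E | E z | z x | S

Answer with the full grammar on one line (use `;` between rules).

S -> z | z z z | x | z E S | x z | z B; E -> z | z z z; B -> x | E z | z x | z | z z z | z E S | x z | z B

Unit pairs: B ⇒* {E, S}; S ⇒* {E}.
For every A with A ⇒* B via unit rules, add B's non-unit alternatives to A; then delete every rule of the form X → Y.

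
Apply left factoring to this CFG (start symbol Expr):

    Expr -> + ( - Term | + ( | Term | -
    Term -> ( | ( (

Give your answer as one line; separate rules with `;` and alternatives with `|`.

Expr has alternatives sharing prefix '+ (': factor to Expr → + ( Expr1 with Expr1 → - Term | ε.
Term has alternatives sharing prefix '(': factor to Term → ( Term1 with Term1 → ε | (.

Expr -> Term | - | + ( Expr1; Term -> ( Term1; Expr1 -> - Term | ε; Term1 -> ε | (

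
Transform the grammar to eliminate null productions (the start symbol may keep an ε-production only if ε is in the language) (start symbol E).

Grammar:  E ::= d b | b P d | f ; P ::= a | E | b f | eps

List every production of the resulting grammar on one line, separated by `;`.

E ::= d b | b P d | b d | f; P ::= a | E | b f

Nullable nonterminals: {P}.
ε ∉ L(G), so no ε-production is kept.
Add the nullable-subset variants: E → b P d gives b P d | b d.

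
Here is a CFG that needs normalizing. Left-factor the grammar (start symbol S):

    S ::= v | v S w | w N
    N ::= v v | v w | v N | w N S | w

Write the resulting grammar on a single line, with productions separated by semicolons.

S ::= w N | v S'; N ::= v N' | w N''; S' ::= ε | S w; N' ::= v | w | N; N'' ::= N S | ε

S has alternatives sharing prefix 'v': factor to S → v S' with S' → ε | S w.
N has alternatives sharing prefix 'v': factor to N → v N' with N' → v | w | N.
N has alternatives sharing prefix 'w': factor to N → w N'' with N'' → N S | ε.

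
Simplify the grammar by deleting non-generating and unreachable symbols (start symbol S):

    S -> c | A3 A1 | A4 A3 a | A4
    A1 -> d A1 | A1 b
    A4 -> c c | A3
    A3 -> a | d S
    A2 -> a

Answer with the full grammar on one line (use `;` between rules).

S -> c | A4 A3 a | A4; A4 -> c c | A3; A3 -> a | d S

Generating nonterminals: {A2, A3, A4, S}.
Reachable from S after that: {A3, A4, S}.
Removed useless symbols: {A1, A2} and every production mentioning them.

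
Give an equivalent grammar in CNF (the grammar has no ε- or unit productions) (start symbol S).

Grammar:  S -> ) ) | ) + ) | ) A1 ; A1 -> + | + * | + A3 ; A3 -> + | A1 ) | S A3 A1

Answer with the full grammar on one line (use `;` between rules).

Introduce a nonterminal for each terminal appearing in a rule of length ≥ 2: X1 → ), X2 → +, X3 → *.
Binarize each right-hand side of length ≥ 3 by chaining fresh nonterminals (Y1, Y2, …): affected rules were S → X1 X2 X1; A3 → S A3 A1.

S -> X1 X1 | X1 Y1 | X1 A1; A1 -> + | X2 X3 | X2 A3; A3 -> + | A1 X1 | S Y2; X1 -> ); X2 -> +; X3 -> *; Y1 -> X2 X1; Y2 -> A3 A1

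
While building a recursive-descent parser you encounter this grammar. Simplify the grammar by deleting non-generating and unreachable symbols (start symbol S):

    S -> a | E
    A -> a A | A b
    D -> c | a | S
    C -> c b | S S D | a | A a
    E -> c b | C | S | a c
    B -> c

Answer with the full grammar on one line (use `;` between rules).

S -> a | E; D -> c | a | S; C -> c b | S S D | a; E -> c b | C | S | a c

Generating nonterminals: {B, C, D, E, S}.
Reachable from S after that: {C, D, E, S}.
Removed useless symbols: {A, B} and every production mentioning them.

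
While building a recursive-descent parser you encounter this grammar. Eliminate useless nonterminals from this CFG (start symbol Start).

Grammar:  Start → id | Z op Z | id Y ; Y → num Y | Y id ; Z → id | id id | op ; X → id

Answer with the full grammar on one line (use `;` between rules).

Generating nonterminals: {Start, X, Z}.
Reachable from Start after that: {Start, Z}.
Removed useless symbols: {X, Y} and every production mentioning them.

Start → id | Z op Z; Z → id | id id | op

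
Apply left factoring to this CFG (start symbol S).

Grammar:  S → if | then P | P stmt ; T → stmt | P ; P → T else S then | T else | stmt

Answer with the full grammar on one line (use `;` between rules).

P has alternatives sharing prefix 'T else': factor to P → T else P' with P' → S then | ε.

S → if | then P | P stmt; T → stmt | P; P → stmt | T else P'; P' → S then | ε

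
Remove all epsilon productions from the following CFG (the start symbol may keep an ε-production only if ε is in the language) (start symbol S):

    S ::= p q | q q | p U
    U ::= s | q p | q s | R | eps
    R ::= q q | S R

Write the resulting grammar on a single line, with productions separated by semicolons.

S ::= p q | q q | p U | p; U ::= s | q p | q s | R; R ::= q q | S R

Nullable nonterminals: {U}.
ε ∉ L(G), so no ε-production is kept.
For each production, add variants omitting each subset of nullable occurrences: S → p U gives p U | p.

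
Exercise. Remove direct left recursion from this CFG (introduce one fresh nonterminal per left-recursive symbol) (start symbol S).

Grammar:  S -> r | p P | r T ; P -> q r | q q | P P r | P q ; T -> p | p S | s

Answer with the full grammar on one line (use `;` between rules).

Left recursion appears on P.
For P: α = {P r, q}, β = {q r, q q}. Rewrite as P → β P' and P' → α P' | ε.

S -> r | p P | r T; P -> q r P' | q q P'; T -> p | p S | s; P' -> P r P' | q P' | ε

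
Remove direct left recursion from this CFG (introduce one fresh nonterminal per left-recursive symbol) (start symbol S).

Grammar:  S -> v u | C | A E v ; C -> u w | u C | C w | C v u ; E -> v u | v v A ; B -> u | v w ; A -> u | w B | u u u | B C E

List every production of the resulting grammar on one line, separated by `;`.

S -> v u | C | A E v; C -> u w C' | u C C'; E -> v u | v v A; B -> u | v w; A -> u | w B | u u u | B C E; C' -> w C' | v u C' | ε

Directly left-recursive nonterminal: C.
For C: α = {w, v u}, β = {u w, u C}. Rewrite as C → β C' and C' → α C' | ε.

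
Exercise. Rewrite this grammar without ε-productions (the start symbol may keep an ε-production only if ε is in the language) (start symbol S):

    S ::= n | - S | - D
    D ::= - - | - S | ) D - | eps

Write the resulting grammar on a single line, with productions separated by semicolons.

The nullable symbols are {D}.
ε ∉ L(G), so no ε-production is kept.
Add the nullable-subset variants: S → - D gives - D | -. D → ) D - gives ) D - | ) -.

S ::= n | - S | - D | -; D ::= - - | - S | ) D - | ) -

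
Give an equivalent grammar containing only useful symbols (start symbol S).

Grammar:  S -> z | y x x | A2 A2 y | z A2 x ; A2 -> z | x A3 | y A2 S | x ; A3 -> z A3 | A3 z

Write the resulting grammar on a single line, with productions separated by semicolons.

S -> z | y x x | A2 A2 y | z A2 x; A2 -> z | y A2 S | x

Generating nonterminals: {A2, S}.
Reachable from S after that: {A2, S}.
Removed useless symbols: {A3} and every production mentioning them.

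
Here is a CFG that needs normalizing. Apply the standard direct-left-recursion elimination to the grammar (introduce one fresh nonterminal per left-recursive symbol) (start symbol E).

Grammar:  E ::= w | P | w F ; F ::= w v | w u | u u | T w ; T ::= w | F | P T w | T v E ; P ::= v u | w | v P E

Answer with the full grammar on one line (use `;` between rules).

E ::= w | P | w F; F ::= w v | w u | u u | T w; T ::= w T' | F T' | P T w T'; P ::= v u | w | v P E; T' ::= v E T' | ε

T is directly left-recursive.
For T: α = {v E}, β = {w, F, P T w}. Rewrite as T → β T' and T' → α T' | ε.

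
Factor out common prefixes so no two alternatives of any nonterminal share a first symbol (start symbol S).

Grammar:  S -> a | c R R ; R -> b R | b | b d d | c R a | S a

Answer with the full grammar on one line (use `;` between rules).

S -> a | c R R; R -> c R a | S a | b R'; R' -> R | ε | d d

R has alternatives sharing prefix 'b': factor to R → b R' with R' → R | ε | d d.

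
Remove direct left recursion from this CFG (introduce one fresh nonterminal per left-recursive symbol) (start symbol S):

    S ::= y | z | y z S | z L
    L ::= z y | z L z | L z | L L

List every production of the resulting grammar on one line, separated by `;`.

L is directly left-recursive.
For L: α = {z, L}, β = {z y, z L z}. Rewrite as L → β L' and L' → α L' | ε.

S ::= y | z | y z S | z L; L ::= z y L' | z L z L'; L' ::= z L' | L L' | ε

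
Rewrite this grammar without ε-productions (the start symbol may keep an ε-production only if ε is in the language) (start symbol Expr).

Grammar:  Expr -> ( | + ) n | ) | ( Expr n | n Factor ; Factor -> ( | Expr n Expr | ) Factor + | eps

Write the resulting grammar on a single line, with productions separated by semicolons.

Expr -> ( | + ) n | ) | ( Expr n | n Factor | n; Factor -> ( | Expr n Expr | ) Factor + | ) +

The nullable symbols are {Factor}.
ε ∉ L(G), so no ε-production is kept.
For each production, add variants omitting each subset of nullable occurrences: Expr → n Factor gives n Factor | n. Factor → ) Factor + gives ) Factor + | ) +.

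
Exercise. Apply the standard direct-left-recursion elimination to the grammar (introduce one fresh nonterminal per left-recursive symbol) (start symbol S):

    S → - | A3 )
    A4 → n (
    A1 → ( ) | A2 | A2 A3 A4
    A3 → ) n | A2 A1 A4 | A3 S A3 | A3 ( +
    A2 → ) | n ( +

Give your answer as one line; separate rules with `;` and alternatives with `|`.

S → - | A3 ); A4 → n (; A1 → ( ) | A2 | A2 A3 A4; A3 → ) n A3' | A2 A1 A4 A3'; A2 → ) | n ( +; A3' → S A3 A3' | ( + A3' | ε

Directly left-recursive nonterminal: A3.
For A3: α = {S A3, ( +}, β = {) n, A2 A1 A4}. Rewrite as A3 → β A3' and A3' → α A3' | ε.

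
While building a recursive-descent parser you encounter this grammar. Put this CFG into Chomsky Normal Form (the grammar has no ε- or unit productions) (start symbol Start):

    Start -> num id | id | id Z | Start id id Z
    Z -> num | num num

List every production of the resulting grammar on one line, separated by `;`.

Start -> X1 X2 | id | X2 Z | Start Y1; Z -> num | X1 X1; X1 -> num; X2 -> id; Y1 -> X2 Y2; Y2 -> X2 Z

Introduce a nonterminal for each terminal appearing in a rule of length ≥ 2: X1 → num, X2 → id.
Binarize each right-hand side of length ≥ 3 by chaining fresh nonterminals (Y1, Y2, …): affected rules were Start → Start X2 X2 Z.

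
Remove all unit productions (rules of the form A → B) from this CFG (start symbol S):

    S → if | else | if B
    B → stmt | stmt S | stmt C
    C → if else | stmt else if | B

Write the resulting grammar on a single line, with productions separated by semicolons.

Unit pairs: C ⇒* {B}.
For each unit pair (A, B), copy every non-unit production of B to A, then drop all unit productions.

S → if | else | if B; B → stmt | stmt S | stmt C; C → stmt | stmt S | stmt C | if else | stmt else if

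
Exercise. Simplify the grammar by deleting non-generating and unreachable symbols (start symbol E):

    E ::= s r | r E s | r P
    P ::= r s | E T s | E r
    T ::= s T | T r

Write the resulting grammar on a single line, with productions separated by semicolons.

E ::= s r | r E s | r P; P ::= r s | E r

Generating nonterminals: {E, P}.
Reachable from E after that: {E, P}.
Removed useless symbols: {T} and every production mentioning them.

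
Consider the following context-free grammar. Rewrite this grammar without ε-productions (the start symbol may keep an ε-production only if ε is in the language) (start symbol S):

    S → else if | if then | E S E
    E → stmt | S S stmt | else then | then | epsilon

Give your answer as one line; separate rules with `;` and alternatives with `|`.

S → else if | if then | E S E | E S | S E; E → stmt | S S stmt | else then | then

Nullable set = {E}.
ε ∉ L(G), so no ε-production is kept.
Add the nullable-subset variants: S → E S E gives E S E | E S | S E.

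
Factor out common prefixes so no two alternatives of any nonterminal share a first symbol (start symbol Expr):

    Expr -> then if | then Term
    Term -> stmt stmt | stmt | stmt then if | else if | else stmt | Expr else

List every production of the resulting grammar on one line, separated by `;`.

Expr -> then Expr1; Term -> Expr else | stmt Term1 | else Term2; Expr1 -> if | Term; Term1 -> stmt | ε | then if; Term2 -> if | stmt

Expr has alternatives sharing prefix 'then': factor to Expr → then Expr1 with Expr1 → if | Term.
Term has alternatives sharing prefix 'stmt': factor to Term → stmt Term1 with Term1 → stmt | ε | then if.
Term has alternatives sharing prefix 'else': factor to Term → else Term2 with Term2 → if | stmt.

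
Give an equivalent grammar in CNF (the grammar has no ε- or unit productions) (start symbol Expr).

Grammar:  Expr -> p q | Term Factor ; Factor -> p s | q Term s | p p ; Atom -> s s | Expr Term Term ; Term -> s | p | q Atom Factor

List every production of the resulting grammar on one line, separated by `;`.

Introduce a nonterminal for each terminal appearing in a rule of length ≥ 2: X1 → p, X2 → q, X3 → s.
Binarize each right-hand side of length ≥ 3 by chaining fresh nonterminals (Y1, Y2, …): affected rules were Factor → X2 Term X3; Atom → Expr Term Term; Term → X2 Atom Factor.

Expr -> X1 X2 | Term Factor; Factor -> X1 X3 | X2 Y1 | X1 X1; Atom -> X3 X3 | Expr Y2; Term -> s | p | X2 Y3; X1 -> p; X2 -> q; X3 -> s; Y1 -> Term X3; Y2 -> Term Term; Y3 -> Atom Factor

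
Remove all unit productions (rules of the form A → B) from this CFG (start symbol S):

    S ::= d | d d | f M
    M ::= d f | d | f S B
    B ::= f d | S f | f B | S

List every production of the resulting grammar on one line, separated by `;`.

S ::= d | d d | f M; M ::= d f | d | f S B; B ::= f d | S f | f B | d | d d | f M

Unit pairs: B ⇒* {S}.
For each unit pair (A, B), copy every non-unit production of B to A, then drop all unit productions.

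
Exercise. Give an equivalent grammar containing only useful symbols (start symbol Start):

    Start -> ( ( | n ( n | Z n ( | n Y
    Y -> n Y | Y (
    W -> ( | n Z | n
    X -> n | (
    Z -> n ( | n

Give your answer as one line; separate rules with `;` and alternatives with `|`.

Generating nonterminals: {Start, W, X, Z}.
Reachable from Start after that: {Start, Z}.
Removed useless symbols: {W, X, Y} and every production mentioning them.

Start -> ( ( | n ( n | Z n (; Z -> n ( | n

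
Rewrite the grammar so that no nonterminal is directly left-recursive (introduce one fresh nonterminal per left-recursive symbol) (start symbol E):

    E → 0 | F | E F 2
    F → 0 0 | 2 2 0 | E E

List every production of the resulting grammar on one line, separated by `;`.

E → 0 E' | F E'; F → 0 0 | 2 2 0 | E E; E' → F 2 E' | epsilon

Left recursion appears on E.
For E: α = {F 2}, β = {0, F}. Rewrite as E → β E' and E' → α E' | ε.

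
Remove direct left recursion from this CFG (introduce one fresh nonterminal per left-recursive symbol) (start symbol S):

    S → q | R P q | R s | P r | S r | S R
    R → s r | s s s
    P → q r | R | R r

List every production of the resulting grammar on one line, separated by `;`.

Directly left-recursive nonterminal: S.
For S: α = {r, R}, β = {q, R P q, R s, P r}. Rewrite as S → β S' and S' → α S' | ε.

S → q S' | R P q S' | R s S' | P r S'; R → s r | s s s; P → q r | R | R r; S' → r S' | R S' | ε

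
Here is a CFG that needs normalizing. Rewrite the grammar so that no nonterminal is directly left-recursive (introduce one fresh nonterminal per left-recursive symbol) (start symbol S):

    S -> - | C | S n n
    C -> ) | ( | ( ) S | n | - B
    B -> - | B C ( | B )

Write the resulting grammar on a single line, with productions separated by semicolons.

S, B are directly left-recursive.
For S: α = {n n}, β = {-, C}. Rewrite as S → β S' and S' → α S' | ε.
For B: α = {C (, )}, β = {-}. Rewrite as B → β B' and B' → α B' | ε.

S -> - S' | C S'; C -> ) | ( | ( ) S | n | - B; B -> - B'; S' -> n n S' | ε; B' -> C ( B' | ) B' | ε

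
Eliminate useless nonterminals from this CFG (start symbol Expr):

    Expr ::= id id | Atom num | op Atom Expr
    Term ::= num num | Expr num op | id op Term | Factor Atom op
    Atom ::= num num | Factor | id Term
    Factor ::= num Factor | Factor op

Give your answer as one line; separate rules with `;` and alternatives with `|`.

Generating nonterminals: {Atom, Expr, Term}.
Reachable from Expr after that: {Atom, Expr, Term}.
Removed useless symbols: {Factor} and every production mentioning them.

Expr ::= id id | Atom num | op Atom Expr; Term ::= num num | Expr num op | id op Term; Atom ::= num num | id Term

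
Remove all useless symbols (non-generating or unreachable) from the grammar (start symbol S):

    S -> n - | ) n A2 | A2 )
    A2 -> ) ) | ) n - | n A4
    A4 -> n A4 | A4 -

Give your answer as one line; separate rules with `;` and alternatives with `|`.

S -> n - | ) n A2 | A2 ); A2 -> ) ) | ) n -

Generating nonterminals: {A2, S}.
Reachable from S after that: {A2, S}.
Removed useless symbols: {A4} and every production mentioning them.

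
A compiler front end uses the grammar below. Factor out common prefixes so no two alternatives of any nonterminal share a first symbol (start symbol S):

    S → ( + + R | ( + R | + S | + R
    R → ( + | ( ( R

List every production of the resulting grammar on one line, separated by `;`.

S → ( + S' | + S''; R → ( R'; S' → + R | R; S'' → S | R; R' → + | ( R

S has alternatives sharing prefix '( +': factor to S → ( + S' with S' → + R | R.
S has alternatives sharing prefix '+': factor to S → + S'' with S'' → S | R.
R has alternatives sharing prefix '(': factor to R → ( R' with R' → + | ( R.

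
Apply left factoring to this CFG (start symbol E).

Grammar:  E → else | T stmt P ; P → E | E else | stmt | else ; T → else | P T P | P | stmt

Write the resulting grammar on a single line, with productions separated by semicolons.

P has alternatives sharing prefix 'E': factor to P → E P' with P' → ε | else.
T has alternatives sharing prefix 'P': factor to T → P T' with T' → T P | ε.

E → else | T stmt P; P → stmt | else | E P'; T → else | stmt | P T'; P' → epsilon | else; T' → T P | epsilon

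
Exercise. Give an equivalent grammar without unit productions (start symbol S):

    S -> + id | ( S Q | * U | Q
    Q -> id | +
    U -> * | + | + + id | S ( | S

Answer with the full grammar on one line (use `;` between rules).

S -> + id | ( S Q | * U | id | +; Q -> id | +; U -> * | + | + + id | S ( | + id | ( S Q | * U | id

Unit pairs: S ⇒* {Q}; U ⇒* {Q, S}.
For each unit pair (A, B), copy every non-unit production of B to A, then drop all unit productions.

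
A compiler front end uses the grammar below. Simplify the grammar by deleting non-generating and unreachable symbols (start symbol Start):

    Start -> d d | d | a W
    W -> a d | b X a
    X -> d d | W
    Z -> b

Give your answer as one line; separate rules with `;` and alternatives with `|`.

Generating nonterminals: {Start, W, X, Z}.
Reachable from Start after that: {Start, W, X}.
Removed useless symbols: {Z} and every production mentioning them.

Start -> d d | d | a W; W -> a d | b X a; X -> d d | W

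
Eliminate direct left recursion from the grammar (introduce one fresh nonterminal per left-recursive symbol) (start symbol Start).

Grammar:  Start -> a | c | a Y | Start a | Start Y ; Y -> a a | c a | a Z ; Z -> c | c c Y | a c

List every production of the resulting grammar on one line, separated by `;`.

Left recursion appears on Start.
For Start: α = {a, Y}, β = {a, c, a Y}. Rewrite as Start → β Start1 and Start1 → α Start1 | ε.

Start -> a Start1 | c Start1 | a Y Start1; Y -> a a | c a | a Z; Z -> c | c c Y | a c; Start1 -> a Start1 | Y Start1 | ε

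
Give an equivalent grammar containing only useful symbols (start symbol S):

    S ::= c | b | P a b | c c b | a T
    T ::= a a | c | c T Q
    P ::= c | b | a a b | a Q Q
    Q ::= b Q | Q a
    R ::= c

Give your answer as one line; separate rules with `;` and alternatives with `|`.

S ::= c | b | P a b | c c b | a T; T ::= a a | c; P ::= c | b | a a b

Generating nonterminals: {P, R, S, T}.
Reachable from S after that: {P, S, T}.
Removed useless symbols: {Q, R} and every production mentioning them.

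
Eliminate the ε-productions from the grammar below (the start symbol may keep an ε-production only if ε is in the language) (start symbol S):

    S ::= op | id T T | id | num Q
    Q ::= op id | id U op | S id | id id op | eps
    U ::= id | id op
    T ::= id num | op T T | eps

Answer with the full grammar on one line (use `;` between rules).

S ::= op | id T T | id T | id | num Q | num; Q ::= op id | id U op | S id | id id op; U ::= id | id op; T ::= id num | op T T | op T | op

Nullable nonterminals: {Q, T}.
ε ∉ L(G), so no ε-production is kept.
Add the nullable-subset variants: S → id T T gives id T T | id T | id. S → num Q gives num Q | num. T → op T T gives op T T | op T | op.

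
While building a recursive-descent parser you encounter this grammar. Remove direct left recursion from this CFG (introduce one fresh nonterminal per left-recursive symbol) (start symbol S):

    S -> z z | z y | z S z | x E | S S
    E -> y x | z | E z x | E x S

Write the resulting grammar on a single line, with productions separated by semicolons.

S -> z z S' | z y S' | z S z S' | x E S'; E -> y x E' | z E'; S' -> S S' | ε; E' -> z x E' | x S E' | ε

Left recursion appears on S, E.
For S: α = {S}, β = {z z, z y, z S z, x E}. Rewrite as S → β S' and S' → α S' | ε.
For E: α = {z x, x S}, β = {y x, z}. Rewrite as E → β E' and E' → α E' | ε.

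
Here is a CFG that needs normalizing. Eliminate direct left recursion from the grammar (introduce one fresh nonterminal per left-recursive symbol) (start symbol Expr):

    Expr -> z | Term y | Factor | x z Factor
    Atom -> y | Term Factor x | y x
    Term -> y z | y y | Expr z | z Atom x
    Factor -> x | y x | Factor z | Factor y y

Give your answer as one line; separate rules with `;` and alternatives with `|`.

Directly left-recursive nonterminal: Factor.
For Factor: α = {z, y y}, β = {x, y x}. Rewrite as Factor → β Factor1 and Factor1 → α Factor1 | ε.

Expr -> z | Term y | Factor | x z Factor; Atom -> y | Term Factor x | y x; Term -> y z | y y | Expr z | z Atom x; Factor -> x Factor1 | y x Factor1; Factor1 -> z Factor1 | y y Factor1 | epsilon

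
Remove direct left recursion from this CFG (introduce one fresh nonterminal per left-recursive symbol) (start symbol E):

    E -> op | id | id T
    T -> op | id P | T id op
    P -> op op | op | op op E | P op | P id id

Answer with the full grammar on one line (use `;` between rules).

T, P are directly left-recursive.
For T: α = {id op}, β = {op, id P}. Rewrite as T → β T' and T' → α T' | ε.
For P: α = {op, id id}, β = {op op, op, op op E}. Rewrite as P → β P' and P' → α P' | ε.

E -> op | id | id T; T -> op T' | id P T'; P -> op op P' | op P' | op op E P'; T' -> id op T' | ε; P' -> op P' | id id P' | ε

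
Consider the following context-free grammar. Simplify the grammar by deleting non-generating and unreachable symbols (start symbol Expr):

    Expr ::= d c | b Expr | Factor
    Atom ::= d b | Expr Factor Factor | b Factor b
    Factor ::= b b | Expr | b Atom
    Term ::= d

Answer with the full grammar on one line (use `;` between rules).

Generating nonterminals: {Atom, Expr, Factor, Term}.
Reachable from Expr after that: {Atom, Expr, Factor}.
Removed useless symbols: {Term} and every production mentioning them.

Expr ::= d c | b Expr | Factor; Atom ::= d b | Expr Factor Factor | b Factor b; Factor ::= b b | Expr | b Atom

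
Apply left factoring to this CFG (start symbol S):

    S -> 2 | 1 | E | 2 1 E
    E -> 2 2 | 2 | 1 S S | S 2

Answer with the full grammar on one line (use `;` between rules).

S -> 1 | E | 2 S'; E -> 1 S S | S 2 | 2 E'; S' -> ε | 1 E; E' -> 2 | ε

S has alternatives sharing prefix '2': factor to S → 2 S' with S' → ε | 1 E.
E has alternatives sharing prefix '2': factor to E → 2 E' with E' → 2 | ε.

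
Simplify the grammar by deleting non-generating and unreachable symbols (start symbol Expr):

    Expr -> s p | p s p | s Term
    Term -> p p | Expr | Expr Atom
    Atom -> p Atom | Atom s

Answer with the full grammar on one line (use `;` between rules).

Expr -> s p | p s p | s Term; Term -> p p | Expr

Generating nonterminals: {Expr, Term}.
Reachable from Expr after that: {Expr, Term}.
Removed useless symbols: {Atom} and every production mentioning them.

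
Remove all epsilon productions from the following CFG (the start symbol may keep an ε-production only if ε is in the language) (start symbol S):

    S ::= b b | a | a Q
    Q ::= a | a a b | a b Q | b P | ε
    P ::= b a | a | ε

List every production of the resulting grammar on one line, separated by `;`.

The nullable symbols are {P, Q}.
ε ∉ L(G), so no ε-production is kept.
For each production, add variants omitting each subset of nullable occurrences: Q → a b Q gives a b Q | a b. Q → b P gives b P | b.

S ::= b b | a | a Q; Q ::= a | a a b | a b Q | a b | b P | b; P ::= b a | a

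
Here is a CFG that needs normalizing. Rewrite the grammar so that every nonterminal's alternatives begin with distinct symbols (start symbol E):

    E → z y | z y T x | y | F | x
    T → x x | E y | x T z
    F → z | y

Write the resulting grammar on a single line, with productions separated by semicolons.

E → y | F | x | z y E'; T → E y | x T'; F → z | y; E' → ε | T x; T' → x | T z

E has alternatives sharing prefix 'z y': factor to E → z y E' with E' → ε | T x.
T has alternatives sharing prefix 'x': factor to T → x T' with T' → x | T z.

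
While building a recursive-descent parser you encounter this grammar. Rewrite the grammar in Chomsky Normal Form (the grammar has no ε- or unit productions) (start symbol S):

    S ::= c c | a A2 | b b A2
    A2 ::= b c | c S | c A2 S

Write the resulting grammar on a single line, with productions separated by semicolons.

S ::= X1 X1 | X2 A2 | X3 Y1; A2 ::= X3 X1 | X1 S | X1 Y2; X1 ::= c; X2 ::= a; X3 ::= b; Y1 ::= X3 A2; Y2 ::= A2 S

Introduce a nonterminal for each terminal appearing in a rule of length ≥ 2: X1 → c, X2 → a, X3 → b.
Binarize each right-hand side of length ≥ 3 by chaining fresh nonterminals (Y1, Y2, …): affected rules were S → X3 X3 A2; A2 → X1 A2 S.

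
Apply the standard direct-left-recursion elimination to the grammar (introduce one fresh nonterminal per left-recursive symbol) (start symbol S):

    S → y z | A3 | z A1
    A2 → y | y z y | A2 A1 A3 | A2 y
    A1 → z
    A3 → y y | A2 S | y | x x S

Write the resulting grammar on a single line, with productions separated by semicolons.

Left recursion appears on A2.
For A2: α = {A1 A3, y}, β = {y, y z y}. Rewrite as A2 → β A2' and A2' → α A2' | ε.

S → y z | A3 | z A1; A2 → y A2' | y z y A2'; A1 → z; A3 → y y | A2 S | y | x x S; A2' → A1 A3 A2' | y A2' | eps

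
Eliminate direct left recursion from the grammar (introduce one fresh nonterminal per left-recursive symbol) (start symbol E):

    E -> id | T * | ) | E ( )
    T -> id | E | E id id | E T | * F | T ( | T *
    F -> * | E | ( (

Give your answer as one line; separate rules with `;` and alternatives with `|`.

E, T are directly left-recursive.
For E: α = {( )}, β = {id, T *, )}. Rewrite as E → β E' and E' → α E' | ε.
For T: α = {(, *}, β = {id, E, E id id, E T, * F}. Rewrite as T → β T' and T' → α T' | ε.

E -> id E' | T * E' | ) E'; T -> id T' | E T' | E id id T' | E T T' | * F T'; F -> * | E | ( (; E' -> ( ) E' | ε; T' -> ( T' | * T' | ε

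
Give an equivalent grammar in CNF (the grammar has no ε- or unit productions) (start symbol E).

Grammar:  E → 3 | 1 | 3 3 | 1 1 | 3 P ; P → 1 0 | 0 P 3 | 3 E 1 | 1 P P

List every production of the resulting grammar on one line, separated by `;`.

E → 3 | 1 | X1 X1 | X2 X2 | X1 P; P → X2 X3 | X3 Y1 | X1 Y2 | X2 Y3; X1 → 3; X2 → 1; X3 → 0; Y1 → P X1; Y2 → E X2; Y3 → P P

Introduce a nonterminal for each terminal appearing in a rule of length ≥ 2: X1 → 3, X2 → 1, X3 → 0.
Binarize each right-hand side of length ≥ 3 by chaining fresh nonterminals (Y1, Y2, …): affected rules were P → X3 P X1; P → X1 E X2; P → X2 P P.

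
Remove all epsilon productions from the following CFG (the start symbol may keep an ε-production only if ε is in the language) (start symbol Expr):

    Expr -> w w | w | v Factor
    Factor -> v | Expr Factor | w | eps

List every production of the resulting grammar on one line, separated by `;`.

Expr -> w w | w | v Factor | v; Factor -> v | Expr Factor | Expr | w

The nullable symbols are {Factor}.
ε ∉ L(G), so no ε-production is kept.
Expand every rule over subsets of its nullable positions: Expr → v Factor gives v Factor | v. Factor → Expr Factor gives Expr Factor | Expr.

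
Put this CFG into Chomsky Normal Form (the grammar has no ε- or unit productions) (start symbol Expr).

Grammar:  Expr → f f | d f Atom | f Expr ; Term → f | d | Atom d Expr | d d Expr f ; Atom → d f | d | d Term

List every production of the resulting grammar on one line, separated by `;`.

Introduce a nonterminal for each terminal appearing in a rule of length ≥ 2: X1 → f, X2 → d.
Binarize each right-hand side of length ≥ 3 by chaining fresh nonterminals (Y1, Y2, …): affected rules were Expr → X2 X1 Atom; Term → Atom X2 Expr; Term → X2 X2 Expr X1.

Expr → X1 X1 | X2 Y1 | X1 Expr; Term → f | d | Atom Y2 | X2 Y3; Atom → X2 X1 | d | X2 Term; X1 → f; X2 → d; Y1 → X1 Atom; Y2 → X2 Expr; Y3 → X2 Y4; Y4 → Expr X1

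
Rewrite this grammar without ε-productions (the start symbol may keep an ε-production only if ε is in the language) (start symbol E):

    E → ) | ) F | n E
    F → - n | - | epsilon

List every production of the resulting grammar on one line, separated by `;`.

The nullable symbols are {F}.
ε ∉ L(G), so no ε-production is kept.

E → ) | ) F | n E; F → - n | -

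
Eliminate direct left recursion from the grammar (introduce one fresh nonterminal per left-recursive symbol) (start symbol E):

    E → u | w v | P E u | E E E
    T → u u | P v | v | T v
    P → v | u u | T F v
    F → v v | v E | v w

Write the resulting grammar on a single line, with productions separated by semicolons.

Left recursion appears on E, T.
For E: α = {E E}, β = {u, w v, P E u}. Rewrite as E → β E' and E' → α E' | ε.
For T: α = {v}, β = {u u, P v, v}. Rewrite as T → β T' and T' → α T' | ε.

E → u E' | w v E' | P E u E'; T → u u T' | P v T' | v T'; P → v | u u | T F v; F → v v | v E | v w; E' → E E E' | eps; T' → v T' | eps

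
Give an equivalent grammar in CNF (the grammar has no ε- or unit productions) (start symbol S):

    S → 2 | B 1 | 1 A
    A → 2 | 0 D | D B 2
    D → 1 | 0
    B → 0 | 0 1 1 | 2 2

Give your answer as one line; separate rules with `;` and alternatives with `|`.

Introduce a nonterminal for each terminal appearing in a rule of length ≥ 2: X1 → 1, X2 → 0, X3 → 2.
Binarize each right-hand side of length ≥ 3 by chaining fresh nonterminals (Y1, Y2, …): affected rules were A → D B X3; B → X2 X1 X1.

S → 2 | B X1 | X1 A; A → 2 | X2 D | D Y1; D → 1 | 0; B → 0 | X2 Y2 | X3 X3; X1 → 1; X2 → 0; X3 → 2; Y1 → B X3; Y2 → X1 X1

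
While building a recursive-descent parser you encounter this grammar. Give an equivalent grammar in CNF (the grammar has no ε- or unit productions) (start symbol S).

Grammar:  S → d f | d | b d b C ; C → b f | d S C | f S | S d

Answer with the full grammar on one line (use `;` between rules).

Introduce a nonterminal for each terminal appearing in a rule of length ≥ 2: X1 → d, X2 → f, X3 → b.
Binarize each right-hand side of length ≥ 3 by chaining fresh nonterminals (Y1, Y2, …): affected rules were S → X3 X1 X3 C; C → X1 S C.

S → X1 X2 | d | X3 Y1; C → X3 X2 | X1 Y3 | X2 S | S X1; X1 → d; X2 → f; X3 → b; Y1 → X1 Y2; Y2 → X3 C; Y3 → S C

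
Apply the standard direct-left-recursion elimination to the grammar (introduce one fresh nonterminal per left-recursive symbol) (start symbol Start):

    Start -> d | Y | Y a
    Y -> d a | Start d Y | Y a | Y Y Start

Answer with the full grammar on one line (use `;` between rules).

Y is directly left-recursive.
For Y: α = {a, Y Start}, β = {d a, Start d Y}. Rewrite as Y → β Y1 and Y1 → α Y1 | ε.

Start -> d | Y | Y a; Y -> d a Y1 | Start d Y Y1; Y1 -> a Y1 | Y Start Y1 | ε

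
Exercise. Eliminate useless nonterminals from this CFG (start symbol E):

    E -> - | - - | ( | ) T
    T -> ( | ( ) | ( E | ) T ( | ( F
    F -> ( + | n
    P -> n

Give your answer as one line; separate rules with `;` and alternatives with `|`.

Generating nonterminals: {E, F, P, T}.
Reachable from E after that: {E, F, T}.
Removed useless symbols: {P} and every production mentioning them.

E -> - | - - | ( | ) T; T -> ( | ( ) | ( E | ) T ( | ( F; F -> ( + | n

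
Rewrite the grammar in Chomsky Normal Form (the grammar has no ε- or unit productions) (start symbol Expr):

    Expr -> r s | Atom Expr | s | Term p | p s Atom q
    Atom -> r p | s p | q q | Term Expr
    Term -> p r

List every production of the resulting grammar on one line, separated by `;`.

Expr -> X1 X2 | Atom Expr | s | Term X3 | X3 Y1; Atom -> X1 X3 | X2 X3 | X4 X4 | Term Expr; Term -> X3 X1; X1 -> r; X2 -> s; X3 -> p; X4 -> q; Y1 -> X2 Y2; Y2 -> Atom X4

Introduce a nonterminal for each terminal appearing in a rule of length ≥ 2: X1 → r, X2 → s, X3 → p, X4 → q.
Binarize each right-hand side of length ≥ 3 by chaining fresh nonterminals (Y1, Y2, …): affected rules were Expr → X3 X2 Atom X4.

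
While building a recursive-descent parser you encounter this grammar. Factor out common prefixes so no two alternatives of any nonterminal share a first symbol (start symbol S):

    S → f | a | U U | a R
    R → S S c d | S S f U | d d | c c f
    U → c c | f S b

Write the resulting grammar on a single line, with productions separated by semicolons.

S has alternatives sharing prefix 'a': factor to S → a S' with S' → ε | R.
R has alternatives sharing prefix 'S S': factor to R → S S R' with R' → c d | f U.

S → f | U U | a S'; R → d d | c c f | S S R'; U → c c | f S b; S' → ε | R; R' → c d | f U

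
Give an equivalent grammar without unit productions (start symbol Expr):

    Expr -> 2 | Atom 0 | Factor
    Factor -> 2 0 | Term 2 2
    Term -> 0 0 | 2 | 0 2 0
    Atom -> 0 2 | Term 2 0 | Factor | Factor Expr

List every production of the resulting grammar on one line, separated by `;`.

Expr -> 2 0 | Term 2 2 | 2 | Atom 0; Factor -> 2 0 | Term 2 2; Term -> 0 0 | 2 | 0 2 0; Atom -> 0 2 | Term 2 0 | Factor Expr | 2 0 | Term 2 2

Unit pairs: Atom ⇒* {Factor}; Expr ⇒* {Factor}.
Replace each nonterminal's rules with the union of the non-unit rules of every nonterminal it unit-derives.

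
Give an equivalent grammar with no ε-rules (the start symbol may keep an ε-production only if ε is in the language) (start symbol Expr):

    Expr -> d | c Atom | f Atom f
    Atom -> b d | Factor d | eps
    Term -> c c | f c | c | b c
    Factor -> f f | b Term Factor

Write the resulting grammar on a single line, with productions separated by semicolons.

The nullable symbols are {Atom}.
ε ∉ L(G), so no ε-production is kept.
For each production, add variants omitting each subset of nullable occurrences: Expr → c Atom gives c Atom | c. Expr → f Atom f gives f Atom f | f f.

Expr -> d | c Atom | c | f Atom f | f f; Atom -> b d | Factor d; Term -> c c | f c | c | b c; Factor -> f f | b Term Factor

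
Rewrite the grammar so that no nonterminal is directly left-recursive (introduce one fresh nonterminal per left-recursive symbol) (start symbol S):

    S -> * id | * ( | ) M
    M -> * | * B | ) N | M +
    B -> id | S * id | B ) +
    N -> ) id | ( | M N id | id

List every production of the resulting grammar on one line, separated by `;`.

S -> * id | * ( | ) M; M -> * M' | * B M' | ) N M'; B -> id B' | S * id B'; N -> ) id | ( | M N id | id; M' -> + M' | ε; B' -> ) + B' | ε

M, B are directly left-recursive.
For M: α = {+}, β = {*, * B, ) N}. Rewrite as M → β M' and M' → α M' | ε.
For B: α = {) +}, β = {id, S * id}. Rewrite as B → β B' and B' → α B' | ε.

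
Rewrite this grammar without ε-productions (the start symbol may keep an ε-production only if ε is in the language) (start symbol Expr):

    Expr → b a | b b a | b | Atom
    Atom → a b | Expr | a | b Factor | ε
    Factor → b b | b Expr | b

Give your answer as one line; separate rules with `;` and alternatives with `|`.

Expr → b a | b b a | b | Atom | ε; Atom → a b | Expr | a | b Factor; Factor → b b | b Expr | b

Nullable set = {Atom, Expr}.
ε ∈ L(G) since Expr is nullable, so keep Expr → ε.
For each production, add variants omitting each subset of nullable occurrences: Factor → b Expr gives b Expr | b.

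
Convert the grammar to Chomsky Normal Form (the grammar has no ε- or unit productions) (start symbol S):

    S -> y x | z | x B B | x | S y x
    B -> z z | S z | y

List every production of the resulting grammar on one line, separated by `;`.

Introduce a nonterminal for each terminal appearing in a rule of length ≥ 2: X1 → y, X2 → x, X3 → z.
Binarize each right-hand side of length ≥ 3 by chaining fresh nonterminals (Y1, Y2, …): affected rules were S → X2 B B; S → S X1 X2.

S -> X1 X2 | z | X2 Y1 | x | S Y2; B -> X3 X3 | S X3 | y; X1 -> y; X2 -> x; X3 -> z; Y1 -> B B; Y2 -> X1 X2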